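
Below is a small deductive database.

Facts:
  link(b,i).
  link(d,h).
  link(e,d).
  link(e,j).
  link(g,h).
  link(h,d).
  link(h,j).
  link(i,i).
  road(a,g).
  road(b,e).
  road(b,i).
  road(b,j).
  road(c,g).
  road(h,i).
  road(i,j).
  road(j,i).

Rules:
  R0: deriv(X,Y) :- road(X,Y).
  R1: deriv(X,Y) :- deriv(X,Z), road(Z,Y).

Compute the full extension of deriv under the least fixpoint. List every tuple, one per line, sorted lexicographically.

deriv(a,g)
deriv(b,e)
deriv(b,i)
deriv(b,j)
deriv(c,g)
deriv(h,i)
deriv(h,j)
deriv(i,i)
deriv(i,j)
deriv(j,i)
deriv(j,j)

round 1: derive deriv(a,g) via R0 from road(a,g)
round 1: derive deriv(b,e) via R0 from road(b,e)
round 1: derive deriv(b,i) via R0 from road(b,i)
round 1: derive deriv(b,j) via R0 from road(b,j)
round 1: derive deriv(c,g) via R0 from road(c,g)
round 1: derive deriv(h,i) via R0 from road(h,i)
round 1: derive deriv(i,j) via R0 from road(i,j)
round 1: derive deriv(j,i) via R0 from road(j,i)
round 2: derive deriv(h,j) via R1 from deriv(h,i), road(i,j)
round 2: derive deriv(i,i) via R1 from deriv(i,j), road(j,i)
round 2: derive deriv(j,j) via R1 from deriv(j,i), road(i,j)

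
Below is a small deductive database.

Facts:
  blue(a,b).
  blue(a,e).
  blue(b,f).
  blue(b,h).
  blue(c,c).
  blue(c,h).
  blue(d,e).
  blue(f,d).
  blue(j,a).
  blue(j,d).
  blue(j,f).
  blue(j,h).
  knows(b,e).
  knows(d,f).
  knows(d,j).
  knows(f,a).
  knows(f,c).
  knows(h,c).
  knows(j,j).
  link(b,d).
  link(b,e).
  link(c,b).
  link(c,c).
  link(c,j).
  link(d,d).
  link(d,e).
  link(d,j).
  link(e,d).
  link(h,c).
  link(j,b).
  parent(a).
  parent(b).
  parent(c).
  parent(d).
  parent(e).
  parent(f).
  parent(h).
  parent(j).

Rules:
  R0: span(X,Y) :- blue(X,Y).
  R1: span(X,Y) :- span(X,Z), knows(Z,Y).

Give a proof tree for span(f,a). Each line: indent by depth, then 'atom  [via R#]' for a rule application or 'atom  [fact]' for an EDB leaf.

round 1: derive span(a,b) via R0 from blue(a,b)
round 1: derive span(a,e) via R0 from blue(a,e)
round 1: derive span(b,f) via R0 from blue(b,f)
round 1: derive span(b,h) via R0 from blue(b,h)
round 1: derive span(c,c) via R0 from blue(c,c)
round 1: derive span(c,h) via R0 from blue(c,h)
round 1: derive span(d,e) via R0 from blue(d,e)
round 1: derive span(f,d) via R0 from blue(f,d)
round 1: derive span(j,a) via R0 from blue(j,a)
round 1: derive span(j,d) via R0 from blue(j,d)
round 1: derive span(j,f) via R0 from blue(j,f)
round 1: derive span(j,h) via R0 from blue(j,h)
round 2: derive span(b,a) via R1 from span(b,f), knows(f,a)
round 2: derive span(b,c) via R1 from span(b,f), knows(f,c)
round 2: derive span(f,f) via R1 from span(f,d), knows(d,f)
round 2: derive span(f,j) via R1 from span(f,d), knows(d,j)
round 2: derive span(j,c) via R1 from span(j,f), knows(f,c)
round 2: derive span(j,j) via R1 from span(j,d), knows(d,j)
round 3: derive span(f,a) via R1 from span(f,f), knows(f,a)
round 3: derive span(f,c) via R1 from span(f,f), knows(f,c)

span(f,a)  [via R1]
  span(f,f)  [via R1]
    span(f,d)  [via R0]
      blue(f,d)  [fact]
    knows(d,f)  [fact]
  knows(f,a)  [fact]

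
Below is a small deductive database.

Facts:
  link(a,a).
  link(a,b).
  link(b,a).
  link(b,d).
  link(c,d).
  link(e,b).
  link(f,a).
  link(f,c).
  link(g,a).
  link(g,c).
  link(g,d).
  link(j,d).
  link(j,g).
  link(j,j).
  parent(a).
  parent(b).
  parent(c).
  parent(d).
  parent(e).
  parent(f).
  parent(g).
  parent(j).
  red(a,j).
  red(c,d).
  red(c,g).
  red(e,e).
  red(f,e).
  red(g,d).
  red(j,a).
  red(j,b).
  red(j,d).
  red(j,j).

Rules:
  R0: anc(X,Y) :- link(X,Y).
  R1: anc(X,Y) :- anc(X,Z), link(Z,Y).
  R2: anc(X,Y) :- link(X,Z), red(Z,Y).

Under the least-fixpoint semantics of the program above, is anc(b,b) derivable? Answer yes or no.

yes

round 1: derive anc(a,a) via R0 from link(a,a)
round 1: derive anc(a,b) via R0 from link(a,b)
round 1: derive anc(b,a) via R0 from link(b,a)
round 1: derive anc(b,d) via R0 from link(b,d)
round 1: derive anc(c,d) via R0 from link(c,d)
round 1: derive anc(e,b) via R0 from link(e,b)
round 1: derive anc(f,a) via R0 from link(f,a)
round 1: derive anc(f,c) via R0 from link(f,c)
round 1: derive anc(g,a) via R0 from link(g,a)
round 1: derive anc(g,c) via R0 from link(g,c)
round 1: derive anc(g,d) via R0 from link(g,d)
round 1: derive anc(j,d) via R0 from link(j,d)
round 1: derive anc(j,g) via R0 from link(j,g)
round 1: derive anc(j,j) via R0 from link(j,j)
round 1: derive anc(a,j) via R2 from link(a,a), red(a,j)
round 1: derive anc(b,j) via R2 from link(b,a), red(a,j)
round 1: derive anc(f,d) via R2 from link(f,c), red(c,d)
round 1: derive anc(f,g) via R2 from link(f,c), red(c,g)
round 1: derive anc(f,j) via R2 from link(f,a), red(a,j)
round 1: derive anc(g,g) via R2 from link(g,c), red(c,g)
round 1: derive anc(g,j) via R2 from link(g,a), red(a,j)
round 1: derive anc(j,a) via R2 from link(j,j), red(j,a)
round 1: derive anc(j,b) via R2 from link(j,j), red(j,b)
round 2: derive anc(a,d) via R1 from anc(a,b), link(b,d)
round 2: derive anc(a,g) via R1 from anc(a,j), link(j,g)
round 2: derive anc(b,b) via R1 from anc(b,a), link(a,b)
round 2: derive anc(b,g) via R1 from anc(b,j), link(j,g)
round 2: derive anc(e,a) via R1 from anc(e,b), link(b,a)
round 2: derive anc(e,d) via R1 from anc(e,b), link(b,d)
round 2: derive anc(f,b) via R1 from anc(f,a), link(a,b)
round 2: derive anc(g,b) via R1 from anc(g,a), link(a,b)
round 2: derive anc(j,c) via R1 from anc(j,g), link(g,c)
round 3: derive anc(a,c) via R1 from anc(a,g), link(g,c)
round 3: derive anc(b,c) via R1 from anc(b,g), link(g,c)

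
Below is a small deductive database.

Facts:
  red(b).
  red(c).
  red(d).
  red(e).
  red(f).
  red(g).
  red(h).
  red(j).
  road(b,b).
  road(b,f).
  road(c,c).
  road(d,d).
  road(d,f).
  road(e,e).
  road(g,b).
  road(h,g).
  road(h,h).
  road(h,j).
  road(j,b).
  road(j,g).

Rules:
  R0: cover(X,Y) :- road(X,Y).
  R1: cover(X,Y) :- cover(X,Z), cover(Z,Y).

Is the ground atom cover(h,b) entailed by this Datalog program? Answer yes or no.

yes

round 1: derive cover(b,b) via R0 from road(b,b)
round 1: derive cover(b,f) via R0 from road(b,f)
round 1: derive cover(c,c) via R0 from road(c,c)
round 1: derive cover(d,d) via R0 from road(d,d)
round 1: derive cover(d,f) via R0 from road(d,f)
round 1: derive cover(e,e) via R0 from road(e,e)
round 1: derive cover(g,b) via R0 from road(g,b)
round 1: derive cover(h,g) via R0 from road(h,g)
round 1: derive cover(h,h) via R0 from road(h,h)
round 1: derive cover(h,j) via R0 from road(h,j)
round 1: derive cover(j,b) via R0 from road(j,b)
round 1: derive cover(j,g) via R0 from road(j,g)
round 2: derive cover(g,f) via R1 from cover(g,b), cover(b,f)
round 2: derive cover(h,b) via R1 from cover(h,g), cover(g,b)
round 2: derive cover(j,f) via R1 from cover(j,b), cover(b,f)
round 3: derive cover(h,f) via R1 from cover(h,b), cover(b,f)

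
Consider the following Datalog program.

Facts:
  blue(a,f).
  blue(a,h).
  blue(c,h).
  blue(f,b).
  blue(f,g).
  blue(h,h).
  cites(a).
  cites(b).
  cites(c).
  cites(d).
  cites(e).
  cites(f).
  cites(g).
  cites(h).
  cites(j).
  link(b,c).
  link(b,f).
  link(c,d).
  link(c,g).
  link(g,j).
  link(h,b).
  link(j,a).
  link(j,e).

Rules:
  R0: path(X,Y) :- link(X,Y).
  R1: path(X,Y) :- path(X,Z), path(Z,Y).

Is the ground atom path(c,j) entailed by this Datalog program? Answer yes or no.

yes

round 1: derive path(b,c) via R0 from link(b,c)
round 1: derive path(b,f) via R0 from link(b,f)
round 1: derive path(c,d) via R0 from link(c,d)
round 1: derive path(c,g) via R0 from link(c,g)
round 1: derive path(g,j) via R0 from link(g,j)
round 1: derive path(h,b) via R0 from link(h,b)
round 1: derive path(j,a) via R0 from link(j,a)
round 1: derive path(j,e) via R0 from link(j,e)
round 2: derive path(b,d) via R1 from path(b,c), path(c,d)
round 2: derive path(b,g) via R1 from path(b,c), path(c,g)
round 2: derive path(c,j) via R1 from path(c,g), path(g,j)
round 2: derive path(g,a) via R1 from path(g,j), path(j,a)
round 2: derive path(g,e) via R1 from path(g,j), path(j,e)
round 2: derive path(h,c) via R1 from path(h,b), path(b,c)
round 2: derive path(h,f) via R1 from path(h,b), path(b,f)
round 3: derive path(b,a) via R1 from path(b,g), path(g,a)
round 3: derive path(b,e) via R1 from path(b,g), path(g,e)
round 3: derive path(b,j) via R1 from path(b,c), path(c,j)
round 3: derive path(c,a) via R1 from path(c,g), path(g,a)
round 3: derive path(c,e) via R1 from path(c,g), path(g,e)
round 3: derive path(h,d) via R1 from path(h,b), path(b,d)
round 3: derive path(h,g) via R1 from path(h,b), path(b,g)
round 3: derive path(h,j) via R1 from path(h,c), path(c,j)
round 4: derive path(h,a) via R1 from path(h,b), path(b,a)
round 4: derive path(h,e) via R1 from path(h,b), path(b,e)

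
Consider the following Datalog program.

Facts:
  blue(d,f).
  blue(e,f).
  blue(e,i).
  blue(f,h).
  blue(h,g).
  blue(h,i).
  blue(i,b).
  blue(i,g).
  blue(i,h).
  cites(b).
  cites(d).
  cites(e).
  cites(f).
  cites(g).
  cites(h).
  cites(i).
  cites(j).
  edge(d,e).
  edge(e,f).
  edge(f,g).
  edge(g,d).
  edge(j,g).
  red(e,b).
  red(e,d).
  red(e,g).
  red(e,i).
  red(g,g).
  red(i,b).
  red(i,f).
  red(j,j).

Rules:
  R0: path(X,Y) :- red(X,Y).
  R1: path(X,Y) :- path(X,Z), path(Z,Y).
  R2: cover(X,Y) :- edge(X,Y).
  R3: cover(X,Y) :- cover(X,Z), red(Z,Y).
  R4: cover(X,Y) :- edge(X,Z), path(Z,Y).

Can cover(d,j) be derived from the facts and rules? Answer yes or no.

round 1: derive path(e,b) via R0 from red(e,b)
round 1: derive path(e,d) via R0 from red(e,d)
round 1: derive path(e,g) via R0 from red(e,g)
round 1: derive path(e,i) via R0 from red(e,i)
round 1: derive path(g,g) via R0 from red(g,g)
round 1: derive path(i,b) via R0 from red(i,b)
round 1: derive path(i,f) via R0 from red(i,f)
round 1: derive path(j,j) via R0 from red(j,j)
round 1: derive cover(d,e) via R2 from edge(d,e)
round 1: derive cover(e,f) via R2 from edge(e,f)
round 1: derive cover(f,g) via R2 from edge(f,g)
round 1: derive cover(g,d) via R2 from edge(g,d)
round 1: derive cover(j,g) via R2 from edge(j,g)
round 2: derive path(e,f) via R1 from path(e,i), path(i,f)
round 2: derive cover(d,b) via R3 from cover(d,e), red(e,b)
round 2: derive cover(d,d) via R3 from cover(d,e), red(e,d)
round 2: derive cover(d,g) via R3 from cover(d,e), red(e,g)
round 2: derive cover(d,i) via R3 from cover(d,e), red(e,i)
round 3: derive cover(d,f) via R3 from cover(d,i), red(i,f)

no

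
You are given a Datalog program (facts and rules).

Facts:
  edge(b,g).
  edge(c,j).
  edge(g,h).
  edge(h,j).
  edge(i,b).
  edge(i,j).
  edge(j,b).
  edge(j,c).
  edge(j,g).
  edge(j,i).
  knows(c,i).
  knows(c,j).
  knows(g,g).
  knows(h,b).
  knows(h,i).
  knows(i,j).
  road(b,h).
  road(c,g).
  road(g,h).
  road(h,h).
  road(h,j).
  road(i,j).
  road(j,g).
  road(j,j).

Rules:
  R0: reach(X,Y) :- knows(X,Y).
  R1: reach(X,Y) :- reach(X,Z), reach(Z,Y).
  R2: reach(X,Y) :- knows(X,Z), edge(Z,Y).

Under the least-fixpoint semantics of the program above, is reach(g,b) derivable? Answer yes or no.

yes

round 1: derive reach(c,i) via R0 from knows(c,i)
round 1: derive reach(c,j) via R0 from knows(c,j)
round 1: derive reach(g,g) via R0 from knows(g,g)
round 1: derive reach(h,b) via R0 from knows(h,b)
round 1: derive reach(h,i) via R0 from knows(h,i)
round 1: derive reach(i,j) via R0 from knows(i,j)
round 1: derive reach(c,b) via R2 from knows(c,i), edge(i,b)
round 1: derive reach(c,c) via R2 from knows(c,j), edge(j,c)
round 1: derive reach(c,g) via R2 from knows(c,j), edge(j,g)
round 1: derive reach(g,h) via R2 from knows(g,g), edge(g,h)
round 1: derive reach(h,g) via R2 from knows(h,b), edge(b,g)
round 1: derive reach(h,j) via R2 from knows(h,i), edge(i,j)
round 1: derive reach(i,b) via R2 from knows(i,j), edge(j,b)
round 1: derive reach(i,c) via R2 from knows(i,j), edge(j,c)
round 1: derive reach(i,g) via R2 from knows(i,j), edge(j,g)
round 1: derive reach(i,i) via R2 from knows(i,j), edge(j,i)
round 2: derive reach(c,h) via R1 from reach(c,g), reach(g,h)
round 2: derive reach(g,b) via R1 from reach(g,h), reach(h,b)
round 2: derive reach(g,i) via R1 from reach(g,h), reach(h,i)
round 2: derive reach(g,j) via R1 from reach(g,h), reach(h,j)
round 2: derive reach(h,c) via R1 from reach(h,i), reach(i,c)
round 2: derive reach(h,h) via R1 from reach(h,g), reach(g,h)
round 2: derive reach(i,h) via R1 from reach(i,g), reach(g,h)
round 3: derive reach(g,c) via R1 from reach(g,h), reach(h,c)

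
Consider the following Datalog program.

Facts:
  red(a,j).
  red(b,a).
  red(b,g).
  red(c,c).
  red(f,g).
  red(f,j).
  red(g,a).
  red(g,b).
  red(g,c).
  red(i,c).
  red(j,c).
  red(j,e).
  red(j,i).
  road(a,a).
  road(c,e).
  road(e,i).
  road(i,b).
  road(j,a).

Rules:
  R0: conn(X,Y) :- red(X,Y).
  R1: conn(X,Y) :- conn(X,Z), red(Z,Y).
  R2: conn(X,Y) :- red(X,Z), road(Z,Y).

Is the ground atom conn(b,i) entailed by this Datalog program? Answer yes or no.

yes

round 1: derive conn(a,j) via R0 from red(a,j)
round 1: derive conn(b,a) via R0 from red(b,a)
round 1: derive conn(b,g) via R0 from red(b,g)
round 1: derive conn(c,c) via R0 from red(c,c)
round 1: derive conn(f,g) via R0 from red(f,g)
round 1: derive conn(f,j) via R0 from red(f,j)
round 1: derive conn(g,a) via R0 from red(g,a)
round 1: derive conn(g,b) via R0 from red(g,b)
round 1: derive conn(g,c) via R0 from red(g,c)
round 1: derive conn(i,c) via R0 from red(i,c)
round 1: derive conn(j,c) via R0 from red(j,c)
round 1: derive conn(j,e) via R0 from red(j,e)
round 1: derive conn(j,i) via R0 from red(j,i)
round 1: derive conn(a,a) via R2 from red(a,j), road(j,a)
round 1: derive conn(c,e) via R2 from red(c,c), road(c,e)
round 1: derive conn(f,a) via R2 from red(f,j), road(j,a)
round 1: derive conn(g,e) via R2 from red(g,c), road(c,e)
round 1: derive conn(i,e) via R2 from red(i,c), road(c,e)
round 1: derive conn(j,b) via R2 from red(j,i), road(i,b)
round 2: derive conn(a,c) via R1 from conn(a,j), red(j,c)
round 2: derive conn(a,e) via R1 from conn(a,j), red(j,e)
round 2: derive conn(a,i) via R1 from conn(a,j), red(j,i)
round 2: derive conn(b,b) via R1 from conn(b,g), red(g,b)
round 2: derive conn(b,c) via R1 from conn(b,g), red(g,c)
round 2: derive conn(b,j) via R1 from conn(b,a), red(a,j)
round 2: derive conn(f,b) via R1 from conn(f,g), red(g,b)
round 2: derive conn(f,c) via R1 from conn(f,g), red(g,c)
round 2: derive conn(f,e) via R1 from conn(f,j), red(j,e)
round 2: derive conn(f,i) via R1 from conn(f,j), red(j,i)
round 2: derive conn(g,g) via R1 from conn(g,b), red(b,g)
round 2: derive conn(g,j) via R1 from conn(g,a), red(a,j)
round 2: derive conn(j,a) via R1 from conn(j,b), red(b,a)
round 2: derive conn(j,g) via R1 from conn(j,b), red(b,g)
round 3: derive conn(b,e) via R1 from conn(b,j), red(j,e)
round 3: derive conn(b,i) via R1 from conn(b,j), red(j,i)
round 3: derive conn(g,i) via R1 from conn(g,j), red(j,i)
round 3: derive conn(j,j) via R1 from conn(j,a), red(a,j)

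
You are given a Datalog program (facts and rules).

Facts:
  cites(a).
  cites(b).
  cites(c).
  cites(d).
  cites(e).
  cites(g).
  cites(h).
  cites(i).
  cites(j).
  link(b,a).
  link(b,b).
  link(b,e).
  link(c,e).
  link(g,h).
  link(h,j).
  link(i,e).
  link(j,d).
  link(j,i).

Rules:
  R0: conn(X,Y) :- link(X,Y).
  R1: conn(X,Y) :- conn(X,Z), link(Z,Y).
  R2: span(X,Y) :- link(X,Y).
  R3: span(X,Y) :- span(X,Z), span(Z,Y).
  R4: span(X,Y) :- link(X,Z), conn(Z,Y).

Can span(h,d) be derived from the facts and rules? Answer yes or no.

round 1: derive conn(b,a) via R0 from link(b,a)
round 1: derive conn(b,b) via R0 from link(b,b)
round 1: derive conn(b,e) via R0 from link(b,e)
round 1: derive conn(c,e) via R0 from link(c,e)
round 1: derive conn(g,h) via R0 from link(g,h)
round 1: derive conn(h,j) via R0 from link(h,j)
round 1: derive conn(i,e) via R0 from link(i,e)
round 1: derive conn(j,d) via R0 from link(j,d)
round 1: derive conn(j,i) via R0 from link(j,i)
round 1: derive span(b,a) via R2 from link(b,a)
round 1: derive span(b,b) via R2 from link(b,b)
round 1: derive span(b,e) via R2 from link(b,e)
round 1: derive span(c,e) via R2 from link(c,e)
round 1: derive span(g,h) via R2 from link(g,h)
round 1: derive span(h,j) via R2 from link(h,j)
round 1: derive span(i,e) via R2 from link(i,e)
round 1: derive span(j,d) via R2 from link(j,d)
round 1: derive span(j,i) via R2 from link(j,i)
round 2: derive conn(g,j) via R1 from conn(g,h), link(h,j)
round 2: derive conn(h,d) via R1 from conn(h,j), link(j,d)
round 2: derive conn(h,i) via R1 from conn(h,j), link(j,i)
round 2: derive conn(j,e) via R1 from conn(j,i), link(i,e)
round 2: derive span(g,j) via R3 from span(g,h), span(h,j)
round 2: derive span(h,d) via R3 from span(h,j), span(j,d)
round 2: derive span(h,i) via R3 from span(h,j), span(j,i)
round 2: derive span(j,e) via R3 from span(j,i), span(i,e)
round 3: derive conn(g,d) via R1 from conn(g,j), link(j,d)
round 3: derive conn(g,i) via R1 from conn(g,j), link(j,i)
round 3: derive conn(h,e) via R1 from conn(h,i), link(i,e)
round 3: derive span(g,d) via R3 from span(g,h), span(h,d)
round 3: derive span(g,e) via R3 from span(g,j), span(j,e)
round 3: derive span(g,i) via R3 from span(g,h), span(h,i)
round 3: derive span(h,e) via R3 from span(h,i), span(i,e)
round 4: derive conn(g,e) via R1 from conn(g,i), link(i,e)

yes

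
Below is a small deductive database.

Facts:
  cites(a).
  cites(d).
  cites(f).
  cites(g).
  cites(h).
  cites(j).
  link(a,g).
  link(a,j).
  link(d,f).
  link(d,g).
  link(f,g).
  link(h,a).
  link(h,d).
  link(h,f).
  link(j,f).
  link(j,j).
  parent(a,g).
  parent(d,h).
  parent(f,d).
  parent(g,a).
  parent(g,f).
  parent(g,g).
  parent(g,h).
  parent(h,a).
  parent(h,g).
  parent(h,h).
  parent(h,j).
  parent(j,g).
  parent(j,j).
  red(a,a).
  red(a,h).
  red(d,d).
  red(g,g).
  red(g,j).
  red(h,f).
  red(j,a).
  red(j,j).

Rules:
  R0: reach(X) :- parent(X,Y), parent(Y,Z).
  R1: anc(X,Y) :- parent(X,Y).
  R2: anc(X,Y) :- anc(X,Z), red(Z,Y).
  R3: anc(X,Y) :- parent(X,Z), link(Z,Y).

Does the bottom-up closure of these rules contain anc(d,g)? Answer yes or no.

round 1: derive anc(a,g) via R1 from parent(a,g)
round 1: derive anc(d,h) via R1 from parent(d,h)
round 1: derive anc(f,d) via R1 from parent(f,d)
round 1: derive anc(g,a) via R1 from parent(g,a)
round 1: derive anc(g,f) via R1 from parent(g,f)
round 1: derive anc(g,g) via R1 from parent(g,g)
round 1: derive anc(g,h) via R1 from parent(g,h)
round 1: derive anc(h,a) via R1 from parent(h,a)
round 1: derive anc(h,g) via R1 from parent(h,g)
round 1: derive anc(h,h) via R1 from parent(h,h)
round 1: derive anc(h,j) via R1 from parent(h,j)
round 1: derive anc(j,g) via R1 from parent(j,g)
round 1: derive anc(j,j) via R1 from parent(j,j)
round 1: derive anc(d,a) via R3 from parent(d,h), link(h,a)
round 1: derive anc(d,d) via R3 from parent(d,h), link(h,d)
round 1: derive anc(d,f) via R3 from parent(d,h), link(h,f)
round 1: derive anc(f,f) via R3 from parent(f,d), link(d,f)
round 1: derive anc(f,g) via R3 from parent(f,d), link(d,g)
round 1: derive anc(g,d) via R3 from parent(g,h), link(h,d)
round 1: derive anc(g,j) via R3 from parent(g,a), link(a,j)
round 1: derive anc(h,d) via R3 from parent(h,h), link(h,d)
round 1: derive anc(h,f) via R3 from parent(h,h), link(h,f)
round 1: derive anc(j,f) via R3 from parent(j,j), link(j,f)
round 2: derive anc(a,j) via R2 from anc(a,g), red(g,j)
round 2: derive anc(f,j) via R2 from anc(f,g), red(g,j)
round 2: derive anc(j,a) via R2 from anc(j,j), red(j,a)
round 3: derive anc(a,a) via R2 from anc(a,j), red(j,a)
round 3: derive anc(f,a) via R2 from anc(f,j), red(j,a)
round 3: derive anc(j,h) via R2 from anc(j,a), red(a,h)
round 4: derive anc(a,h) via R2 from anc(a,a), red(a,h)
round 4: derive anc(f,h) via R2 from anc(f,a), red(a,h)
round 5: derive anc(a,f) via R2 from anc(a,h), red(h,f)

no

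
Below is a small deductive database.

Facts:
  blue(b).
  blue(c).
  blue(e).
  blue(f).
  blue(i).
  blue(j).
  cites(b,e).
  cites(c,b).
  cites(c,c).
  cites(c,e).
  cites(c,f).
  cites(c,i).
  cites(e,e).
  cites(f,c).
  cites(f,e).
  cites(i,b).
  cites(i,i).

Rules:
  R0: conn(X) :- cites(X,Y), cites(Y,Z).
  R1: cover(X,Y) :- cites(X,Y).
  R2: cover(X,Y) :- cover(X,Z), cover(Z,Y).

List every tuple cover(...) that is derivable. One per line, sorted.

round 1: derive cover(b,e) via R1 from cites(b,e)
round 1: derive cover(c,b) via R1 from cites(c,b)
round 1: derive cover(c,c) via R1 from cites(c,c)
round 1: derive cover(c,e) via R1 from cites(c,e)
round 1: derive cover(c,f) via R1 from cites(c,f)
round 1: derive cover(c,i) via R1 from cites(c,i)
round 1: derive cover(e,e) via R1 from cites(e,e)
round 1: derive cover(f,c) via R1 from cites(f,c)
round 1: derive cover(f,e) via R1 from cites(f,e)
round 1: derive cover(i,b) via R1 from cites(i,b)
round 1: derive cover(i,i) via R1 from cites(i,i)
round 2: derive cover(f,b) via R2 from cover(f,c), cover(c,b)
round 2: derive cover(f,f) via R2 from cover(f,c), cover(c,f)
round 2: derive cover(f,i) via R2 from cover(f,c), cover(c,i)
round 2: derive cover(i,e) via R2 from cover(i,b), cover(b,e)

cover(b,e)
cover(c,b)
cover(c,c)
cover(c,e)
cover(c,f)
cover(c,i)
cover(e,e)
cover(f,b)
cover(f,c)
cover(f,e)
cover(f,f)
cover(f,i)
cover(i,b)
cover(i,e)
cover(i,i)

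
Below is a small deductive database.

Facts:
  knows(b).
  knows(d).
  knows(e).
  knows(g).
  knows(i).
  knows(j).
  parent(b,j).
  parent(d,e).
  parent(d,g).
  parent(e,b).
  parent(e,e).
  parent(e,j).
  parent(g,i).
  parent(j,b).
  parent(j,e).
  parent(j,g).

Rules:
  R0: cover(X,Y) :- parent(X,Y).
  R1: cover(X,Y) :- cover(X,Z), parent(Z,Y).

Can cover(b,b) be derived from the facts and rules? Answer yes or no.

round 1: derive cover(b,j) via R0 from parent(b,j)
round 1: derive cover(d,e) via R0 from parent(d,e)
round 1: derive cover(d,g) via R0 from parent(d,g)
round 1: derive cover(e,b) via R0 from parent(e,b)
round 1: derive cover(e,e) via R0 from parent(e,e)
round 1: derive cover(e,j) via R0 from parent(e,j)
round 1: derive cover(g,i) via R0 from parent(g,i)
round 1: derive cover(j,b) via R0 from parent(j,b)
round 1: derive cover(j,e) via R0 from parent(j,e)
round 1: derive cover(j,g) via R0 from parent(j,g)
round 2: derive cover(b,b) via R1 from cover(b,j), parent(j,b)
round 2: derive cover(b,e) via R1 from cover(b,j), parent(j,e)
round 2: derive cover(b,g) via R1 from cover(b,j), parent(j,g)
round 2: derive cover(d,b) via R1 from cover(d,e), parent(e,b)
round 2: derive cover(d,i) via R1 from cover(d,g), parent(g,i)
round 2: derive cover(d,j) via R1 from cover(d,e), parent(e,j)
round 2: derive cover(e,g) via R1 from cover(e,j), parent(j,g)
round 2: derive cover(j,i) via R1 from cover(j,g), parent(g,i)
round 2: derive cover(j,j) via R1 from cover(j,b), parent(b,j)
round 3: derive cover(b,i) via R1 from cover(b,g), parent(g,i)
round 3: derive cover(e,i) via R1 from cover(e,g), parent(g,i)

yes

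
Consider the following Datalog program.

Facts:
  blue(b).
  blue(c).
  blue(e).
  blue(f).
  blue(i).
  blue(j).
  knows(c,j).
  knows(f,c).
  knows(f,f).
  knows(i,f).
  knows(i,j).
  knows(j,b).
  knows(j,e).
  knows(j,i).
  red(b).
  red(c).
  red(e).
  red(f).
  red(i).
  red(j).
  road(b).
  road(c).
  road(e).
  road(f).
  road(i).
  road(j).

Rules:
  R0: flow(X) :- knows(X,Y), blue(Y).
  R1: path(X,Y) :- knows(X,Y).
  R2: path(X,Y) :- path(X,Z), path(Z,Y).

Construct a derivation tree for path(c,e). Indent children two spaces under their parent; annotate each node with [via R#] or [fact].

path(c,e)  [via R2]
  path(c,j)  [via R1]
    knows(c,j)  [fact]
  path(j,e)  [via R1]
    knows(j,e)  [fact]

round 1: derive path(c,j) via R1 from knows(c,j)
round 1: derive path(f,c) via R1 from knows(f,c)
round 1: derive path(f,f) via R1 from knows(f,f)
round 1: derive path(i,f) via R1 from knows(i,f)
round 1: derive path(i,j) via R1 from knows(i,j)
round 1: derive path(j,b) via R1 from knows(j,b)
round 1: derive path(j,e) via R1 from knows(j,e)
round 1: derive path(j,i) via R1 from knows(j,i)
round 2: derive path(c,b) via R2 from path(c,j), path(j,b)
round 2: derive path(c,e) via R2 from path(c,j), path(j,e)
round 2: derive path(c,i) via R2 from path(c,j), path(j,i)
round 2: derive path(f,j) via R2 from path(f,c), path(c,j)
round 2: derive path(i,b) via R2 from path(i,j), path(j,b)
round 2: derive path(i,c) via R2 from path(i,f), path(f,c)
round 2: derive path(i,e) via R2 from path(i,j), path(j,e)
round 2: derive path(i,i) via R2 from path(i,j), path(j,i)
round 2: derive path(j,f) via R2 from path(j,i), path(i,f)
round 2: derive path(j,j) via R2 from path(j,i), path(i,j)
round 3: derive path(c,c) via R2 from path(c,i), path(i,c)
round 3: derive path(c,f) via R2 from path(c,i), path(i,f)
round 3: derive path(f,b) via R2 from path(f,c), path(c,b)
round 3: derive path(f,e) via R2 from path(f,c), path(c,e)
round 3: derive path(f,i) via R2 from path(f,c), path(c,i)
round 3: derive path(j,c) via R2 from path(j,f), path(f,c)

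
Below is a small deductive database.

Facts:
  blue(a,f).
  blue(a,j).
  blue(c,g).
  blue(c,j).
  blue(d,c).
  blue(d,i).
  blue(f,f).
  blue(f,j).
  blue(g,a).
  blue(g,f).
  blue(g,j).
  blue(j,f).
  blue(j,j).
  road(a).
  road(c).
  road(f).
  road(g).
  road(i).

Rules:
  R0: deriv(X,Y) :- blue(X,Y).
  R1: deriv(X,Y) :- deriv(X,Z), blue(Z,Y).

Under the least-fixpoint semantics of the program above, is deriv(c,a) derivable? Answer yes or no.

yes

round 1: derive deriv(a,f) via R0 from blue(a,f)
round 1: derive deriv(a,j) via R0 from blue(a,j)
round 1: derive deriv(c,g) via R0 from blue(c,g)
round 1: derive deriv(c,j) via R0 from blue(c,j)
round 1: derive deriv(d,c) via R0 from blue(d,c)
round 1: derive deriv(d,i) via R0 from blue(d,i)
round 1: derive deriv(f,f) via R0 from blue(f,f)
round 1: derive deriv(f,j) via R0 from blue(f,j)
round 1: derive deriv(g,a) via R0 from blue(g,a)
round 1: derive deriv(g,f) via R0 from blue(g,f)
round 1: derive deriv(g,j) via R0 from blue(g,j)
round 1: derive deriv(j,f) via R0 from blue(j,f)
round 1: derive deriv(j,j) via R0 from blue(j,j)
round 2: derive deriv(c,a) via R1 from deriv(c,g), blue(g,a)
round 2: derive deriv(c,f) via R1 from deriv(c,g), blue(g,f)
round 2: derive deriv(d,g) via R1 from deriv(d,c), blue(c,g)
round 2: derive deriv(d,j) via R1 from deriv(d,c), blue(c,j)
round 3: derive deriv(d,a) via R1 from deriv(d,g), blue(g,a)
round 3: derive deriv(d,f) via R1 from deriv(d,g), blue(g,f)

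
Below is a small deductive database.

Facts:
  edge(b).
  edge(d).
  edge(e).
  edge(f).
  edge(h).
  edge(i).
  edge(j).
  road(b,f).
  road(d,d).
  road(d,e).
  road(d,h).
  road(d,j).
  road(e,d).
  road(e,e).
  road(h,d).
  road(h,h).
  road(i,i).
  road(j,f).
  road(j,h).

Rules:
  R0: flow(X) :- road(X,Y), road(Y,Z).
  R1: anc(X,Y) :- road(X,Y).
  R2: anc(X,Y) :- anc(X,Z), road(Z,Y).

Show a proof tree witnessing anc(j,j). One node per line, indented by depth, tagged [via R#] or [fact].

round 1: derive anc(b,f) via R1 from road(b,f)
round 1: derive anc(d,d) via R1 from road(d,d)
round 1: derive anc(d,e) via R1 from road(d,e)
round 1: derive anc(d,h) via R1 from road(d,h)
round 1: derive anc(d,j) via R1 from road(d,j)
round 1: derive anc(e,d) via R1 from road(e,d)
round 1: derive anc(e,e) via R1 from road(e,e)
round 1: derive anc(h,d) via R1 from road(h,d)
round 1: derive anc(h,h) via R1 from road(h,h)
round 1: derive anc(i,i) via R1 from road(i,i)
round 1: derive anc(j,f) via R1 from road(j,f)
round 1: derive anc(j,h) via R1 from road(j,h)
round 2: derive anc(d,f) via R2 from anc(d,j), road(j,f)
round 2: derive anc(e,h) via R2 from anc(e,d), road(d,h)
round 2: derive anc(e,j) via R2 from anc(e,d), road(d,j)
round 2: derive anc(h,e) via R2 from anc(h,d), road(d,e)
round 2: derive anc(h,j) via R2 from anc(h,d), road(d,j)
round 2: derive anc(j,d) via R2 from anc(j,h), road(h,d)
round 3: derive anc(e,f) via R2 from anc(e,j), road(j,f)
round 3: derive anc(h,f) via R2 from anc(h,j), road(j,f)
round 3: derive anc(j,e) via R2 from anc(j,d), road(d,e)
round 3: derive anc(j,j) via R2 from anc(j,d), road(d,j)

anc(j,j)  [via R2]
  anc(j,d)  [via R2]
    anc(j,h)  [via R1]
      road(j,h)  [fact]
    road(h,d)  [fact]
  road(d,j)  [fact]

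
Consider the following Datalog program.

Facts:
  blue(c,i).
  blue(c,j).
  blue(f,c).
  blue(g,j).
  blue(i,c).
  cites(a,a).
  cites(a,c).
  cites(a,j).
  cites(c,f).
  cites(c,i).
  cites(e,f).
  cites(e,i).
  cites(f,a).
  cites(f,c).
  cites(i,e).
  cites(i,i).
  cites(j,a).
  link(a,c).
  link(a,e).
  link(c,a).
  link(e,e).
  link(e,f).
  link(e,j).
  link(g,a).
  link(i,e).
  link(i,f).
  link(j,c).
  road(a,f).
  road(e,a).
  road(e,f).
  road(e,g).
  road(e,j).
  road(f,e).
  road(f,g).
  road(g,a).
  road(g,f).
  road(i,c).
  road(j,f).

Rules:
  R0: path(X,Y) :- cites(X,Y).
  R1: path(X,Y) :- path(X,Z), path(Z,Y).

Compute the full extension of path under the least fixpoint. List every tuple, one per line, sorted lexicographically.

path(a,a)
path(a,c)
path(a,e)
path(a,f)
path(a,i)
path(a,j)
path(c,a)
path(c,c)
path(c,e)
path(c,f)
path(c,i)
path(c,j)
path(e,a)
path(e,c)
path(e,e)
path(e,f)
path(e,i)
path(e,j)
path(f,a)
path(f,c)
path(f,e)
path(f,f)
path(f,i)
path(f,j)
path(i,a)
path(i,c)
path(i,e)
path(i,f)
path(i,i)
path(i,j)
path(j,a)
path(j,c)
path(j,e)
path(j,f)
path(j,i)
path(j,j)

round 1: derive path(a,a) via R0 from cites(a,a)
round 1: derive path(a,c) via R0 from cites(a,c)
round 1: derive path(a,j) via R0 from cites(a,j)
round 1: derive path(c,f) via R0 from cites(c,f)
round 1: derive path(c,i) via R0 from cites(c,i)
round 1: derive path(e,f) via R0 from cites(e,f)
round 1: derive path(e,i) via R0 from cites(e,i)
round 1: derive path(f,a) via R0 from cites(f,a)
round 1: derive path(f,c) via R0 from cites(f,c)
round 1: derive path(i,e) via R0 from cites(i,e)
round 1: derive path(i,i) via R0 from cites(i,i)
round 1: derive path(j,a) via R0 from cites(j,a)
round 2: derive path(a,f) via R1 from path(a,c), path(c,f)
round 2: derive path(a,i) via R1 from path(a,c), path(c,i)
round 2: derive path(c,a) via R1 from path(c,f), path(f,a)
round 2: derive path(c,c) via R1 from path(c,f), path(f,c)
round 2: derive path(c,e) via R1 from path(c,i), path(i,e)
round 2: derive path(e,a) via R1 from path(e,f), path(f,a)
round 2: derive path(e,c) via R1 from path(e,f), path(f,c)
round 2: derive path(e,e) via R1 from path(e,i), path(i,e)
round 2: derive path(f,f) via R1 from path(f,c), path(c,f)
round 2: derive path(f,i) via R1 from path(f,c), path(c,i)
round 2: derive path(f,j) via R1 from path(f,a), path(a,j)
round 2: derive path(i,f) via R1 from path(i,e), path(e,f)
round 2: derive path(j,c) via R1 from path(j,a), path(a,c)
round 2: derive path(j,j) via R1 from path(j,a), path(a,j)
round 3: derive path(a,e) via R1 from path(a,c), path(c,e)
round 3: derive path(c,j) via R1 from path(c,a), path(a,j)
round 3: derive path(e,j) via R1 from path(e,a), path(a,j)
round 3: derive path(f,e) via R1 from path(f,c), path(c,e)
round 3: derive path(i,a) via R1 from path(i,e), path(e,a)
round 3: derive path(i,c) via R1 from path(i,e), path(e,c)
round 3: derive path(i,j) via R1 from path(i,f), path(f,j)
round 3: derive path(j,e) via R1 from path(j,c), path(c,e)
round 3: derive path(j,f) via R1 from path(j,a), path(a,f)
round 3: derive path(j,i) via R1 from path(j,a), path(a,i)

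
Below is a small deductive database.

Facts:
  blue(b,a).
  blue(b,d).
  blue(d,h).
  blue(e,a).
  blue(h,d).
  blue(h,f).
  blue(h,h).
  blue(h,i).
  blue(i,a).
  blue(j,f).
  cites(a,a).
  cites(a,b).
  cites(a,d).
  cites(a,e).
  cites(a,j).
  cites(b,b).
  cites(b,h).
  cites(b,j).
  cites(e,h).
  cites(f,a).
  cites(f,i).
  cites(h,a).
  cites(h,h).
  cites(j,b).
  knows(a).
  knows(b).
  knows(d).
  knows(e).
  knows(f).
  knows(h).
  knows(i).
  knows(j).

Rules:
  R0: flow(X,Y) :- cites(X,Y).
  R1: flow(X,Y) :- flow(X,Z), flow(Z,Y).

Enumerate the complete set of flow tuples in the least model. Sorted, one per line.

flow(a,a)
flow(a,b)
flow(a,d)
flow(a,e)
flow(a,h)
flow(a,j)
flow(b,a)
flow(b,b)
flow(b,d)
flow(b,e)
flow(b,h)
flow(b,j)
flow(e,a)
flow(e,b)
flow(e,d)
flow(e,e)
flow(e,h)
flow(e,j)
flow(f,a)
flow(f,b)
flow(f,d)
flow(f,e)
flow(f,h)
flow(f,i)
flow(f,j)
flow(h,a)
flow(h,b)
flow(h,d)
flow(h,e)
flow(h,h)
flow(h,j)
flow(j,a)
flow(j,b)
flow(j,d)
flow(j,e)
flow(j,h)
flow(j,j)

round 1: derive flow(a,a) via R0 from cites(a,a)
round 1: derive flow(a,b) via R0 from cites(a,b)
round 1: derive flow(a,d) via R0 from cites(a,d)
round 1: derive flow(a,e) via R0 from cites(a,e)
round 1: derive flow(a,j) via R0 from cites(a,j)
round 1: derive flow(b,b) via R0 from cites(b,b)
round 1: derive flow(b,h) via R0 from cites(b,h)
round 1: derive flow(b,j) via R0 from cites(b,j)
round 1: derive flow(e,h) via R0 from cites(e,h)
round 1: derive flow(f,a) via R0 from cites(f,a)
round 1: derive flow(f,i) via R0 from cites(f,i)
round 1: derive flow(h,a) via R0 from cites(h,a)
round 1: derive flow(h,h) via R0 from cites(h,h)
round 1: derive flow(j,b) via R0 from cites(j,b)
round 2: derive flow(a,h) via R1 from flow(a,b), flow(b,h)
round 2: derive flow(b,a) via R1 from flow(b,h), flow(h,a)
round 2: derive flow(e,a) via R1 from flow(e,h), flow(h,a)
round 2: derive flow(f,b) via R1 from flow(f,a), flow(a,b)
round 2: derive flow(f,d) via R1 from flow(f,a), flow(a,d)
round 2: derive flow(f,e) via R1 from flow(f,a), flow(a,e)
round 2: derive flow(f,j) via R1 from flow(f,a), flow(a,j)
round 2: derive flow(h,b) via R1 from flow(h,a), flow(a,b)
round 2: derive flow(h,d) via R1 from flow(h,a), flow(a,d)
round 2: derive flow(h,e) via R1 from flow(h,a), flow(a,e)
round 2: derive flow(h,j) via R1 from flow(h,a), flow(a,j)
round 2: derive flow(j,h) via R1 from flow(j,b), flow(b,h)
round 2: derive flow(j,j) via R1 from flow(j,b), flow(b,j)
round 3: derive flow(b,d) via R1 from flow(b,a), flow(a,d)
round 3: derive flow(b,e) via R1 from flow(b,a), flow(a,e)
round 3: derive flow(e,b) via R1 from flow(e,a), flow(a,b)
round 3: derive flow(e,d) via R1 from flow(e,a), flow(a,d)
round 3: derive flow(e,e) via R1 from flow(e,a), flow(a,e)
round 3: derive flow(e,j) via R1 from flow(e,a), flow(a,j)
round 3: derive flow(f,h) via R1 from flow(f,a), flow(a,h)
round 3: derive flow(j,a) via R1 from flow(j,b), flow(b,a)
round 3: derive flow(j,d) via R1 from flow(j,h), flow(h,d)
round 3: derive flow(j,e) via R1 from flow(j,h), flow(h,e)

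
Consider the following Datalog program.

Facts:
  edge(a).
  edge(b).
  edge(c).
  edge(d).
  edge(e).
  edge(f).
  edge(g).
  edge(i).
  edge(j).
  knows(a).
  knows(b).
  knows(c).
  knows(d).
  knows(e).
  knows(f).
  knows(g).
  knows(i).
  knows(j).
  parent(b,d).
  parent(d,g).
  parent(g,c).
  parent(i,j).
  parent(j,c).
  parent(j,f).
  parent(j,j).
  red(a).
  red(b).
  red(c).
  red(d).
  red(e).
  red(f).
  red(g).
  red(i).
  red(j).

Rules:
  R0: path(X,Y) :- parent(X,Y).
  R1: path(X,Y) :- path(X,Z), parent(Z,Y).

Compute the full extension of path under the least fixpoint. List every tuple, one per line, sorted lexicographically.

path(b,c)
path(b,d)
path(b,g)
path(d,c)
path(d,g)
path(g,c)
path(i,c)
path(i,f)
path(i,j)
path(j,c)
path(j,f)
path(j,j)

round 1: derive path(b,d) via R0 from parent(b,d)
round 1: derive path(d,g) via R0 from parent(d,g)
round 1: derive path(g,c) via R0 from parent(g,c)
round 1: derive path(i,j) via R0 from parent(i,j)
round 1: derive path(j,c) via R0 from parent(j,c)
round 1: derive path(j,f) via R0 from parent(j,f)
round 1: derive path(j,j) via R0 from parent(j,j)
round 2: derive path(b,g) via R1 from path(b,d), parent(d,g)
round 2: derive path(d,c) via R1 from path(d,g), parent(g,c)
round 2: derive path(i,c) via R1 from path(i,j), parent(j,c)
round 2: derive path(i,f) via R1 from path(i,j), parent(j,f)
round 3: derive path(b,c) via R1 from path(b,g), parent(g,c)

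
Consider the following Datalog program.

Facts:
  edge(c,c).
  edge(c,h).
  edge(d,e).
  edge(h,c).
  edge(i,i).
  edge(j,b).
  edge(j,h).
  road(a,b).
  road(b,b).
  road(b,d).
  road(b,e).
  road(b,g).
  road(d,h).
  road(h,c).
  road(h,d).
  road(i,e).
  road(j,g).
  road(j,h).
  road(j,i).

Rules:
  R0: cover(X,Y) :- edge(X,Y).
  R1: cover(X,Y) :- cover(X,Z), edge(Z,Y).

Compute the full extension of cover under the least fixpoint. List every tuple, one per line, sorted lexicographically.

cover(c,c)
cover(c,h)
cover(d,e)
cover(h,c)
cover(h,h)
cover(i,i)
cover(j,b)
cover(j,c)
cover(j,h)

round 1: derive cover(c,c) via R0 from edge(c,c)
round 1: derive cover(c,h) via R0 from edge(c,h)
round 1: derive cover(d,e) via R0 from edge(d,e)
round 1: derive cover(h,c) via R0 from edge(h,c)
round 1: derive cover(i,i) via R0 from edge(i,i)
round 1: derive cover(j,b) via R0 from edge(j,b)
round 1: derive cover(j,h) via R0 from edge(j,h)
round 2: derive cover(h,h) via R1 from cover(h,c), edge(c,h)
round 2: derive cover(j,c) via R1 from cover(j,h), edge(h,c)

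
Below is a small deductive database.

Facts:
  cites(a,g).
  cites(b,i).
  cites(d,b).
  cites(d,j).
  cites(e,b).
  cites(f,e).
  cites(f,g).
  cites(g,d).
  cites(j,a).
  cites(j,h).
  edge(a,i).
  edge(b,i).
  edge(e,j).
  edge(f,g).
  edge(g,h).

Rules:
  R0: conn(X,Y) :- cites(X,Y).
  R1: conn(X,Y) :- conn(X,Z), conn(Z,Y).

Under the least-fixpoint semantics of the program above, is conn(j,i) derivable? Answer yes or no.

round 1: derive conn(a,g) via R0 from cites(a,g)
round 1: derive conn(b,i) via R0 from cites(b,i)
round 1: derive conn(d,b) via R0 from cites(d,b)
round 1: derive conn(d,j) via R0 from cites(d,j)
round 1: derive conn(e,b) via R0 from cites(e,b)
round 1: derive conn(f,e) via R0 from cites(f,e)
round 1: derive conn(f,g) via R0 from cites(f,g)
round 1: derive conn(g,d) via R0 from cites(g,d)
round 1: derive conn(j,a) via R0 from cites(j,a)
round 1: derive conn(j,h) via R0 from cites(j,h)
round 2: derive conn(a,d) via R1 from conn(a,g), conn(g,d)
round 2: derive conn(d,a) via R1 from conn(d,j), conn(j,a)
round 2: derive conn(d,h) via R1 from conn(d,j), conn(j,h)
round 2: derive conn(d,i) via R1 from conn(d,b), conn(b,i)
round 2: derive conn(e,i) via R1 from conn(e,b), conn(b,i)
round 2: derive conn(f,b) via R1 from conn(f,e), conn(e,b)
round 2: derive conn(f,d) via R1 from conn(f,g), conn(g,d)
round 2: derive conn(g,b) via R1 from conn(g,d), conn(d,b)
round 2: derive conn(g,j) via R1 from conn(g,d), conn(d,j)
round 2: derive conn(j,g) via R1 from conn(j,a), conn(a,g)
round 3: derive conn(a,a) via R1 from conn(a,d), conn(d,a)
round 3: derive conn(a,b) via R1 from conn(a,d), conn(d,b)
round 3: derive conn(a,h) via R1 from conn(a,d), conn(d,h)
round 3: derive conn(a,i) via R1 from conn(a,d), conn(d,i)
round 3: derive conn(a,j) via R1 from conn(a,d), conn(d,j)
round 3: derive conn(d,d) via R1 from conn(d,a), conn(a,d)
round 3: derive conn(d,g) via R1 from conn(d,a), conn(a,g)
round 3: derive conn(f,a) via R1 from conn(f,d), conn(d,a)
round 3: derive conn(f,h) via R1 from conn(f,d), conn(d,h)
round 3: derive conn(f,i) via R1 from conn(f,b), conn(b,i)
round 3: derive conn(f,j) via R1 from conn(f,d), conn(d,j)
round 3: derive conn(g,a) via R1 from conn(g,d), conn(d,a)
round 3: derive conn(g,g) via R1 from conn(g,j), conn(j,g)
round 3: derive conn(g,h) via R1 from conn(g,d), conn(d,h)
round 3: derive conn(g,i) via R1 from conn(g,b), conn(b,i)
round 3: derive conn(j,b) via R1 from conn(j,g), conn(g,b)
round 3: derive conn(j,d) via R1 from conn(j,a), conn(a,d)
round 3: derive conn(j,j) via R1 from conn(j,g), conn(g,j)
round 4: derive conn(j,i) via R1 from conn(j,a), conn(a,i)

yes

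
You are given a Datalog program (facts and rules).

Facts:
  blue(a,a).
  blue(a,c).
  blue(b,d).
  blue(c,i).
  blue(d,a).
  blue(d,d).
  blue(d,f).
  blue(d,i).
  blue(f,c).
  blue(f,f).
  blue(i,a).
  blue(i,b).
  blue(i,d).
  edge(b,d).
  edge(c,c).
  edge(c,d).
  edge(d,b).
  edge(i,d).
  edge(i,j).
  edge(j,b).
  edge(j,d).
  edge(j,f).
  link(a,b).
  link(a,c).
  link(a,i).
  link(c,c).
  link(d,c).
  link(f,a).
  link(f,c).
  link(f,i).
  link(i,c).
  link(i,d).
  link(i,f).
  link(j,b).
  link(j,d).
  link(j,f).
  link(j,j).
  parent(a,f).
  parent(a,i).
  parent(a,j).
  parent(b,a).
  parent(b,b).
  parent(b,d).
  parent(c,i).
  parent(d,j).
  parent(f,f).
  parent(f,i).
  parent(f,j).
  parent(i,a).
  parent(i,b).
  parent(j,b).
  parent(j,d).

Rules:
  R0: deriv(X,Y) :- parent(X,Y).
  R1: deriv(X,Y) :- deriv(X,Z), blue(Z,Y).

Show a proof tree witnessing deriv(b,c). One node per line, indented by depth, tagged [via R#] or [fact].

round 1: derive deriv(a,f) via R0 from parent(a,f)
round 1: derive deriv(a,i) via R0 from parent(a,i)
round 1: derive deriv(a,j) via R0 from parent(a,j)
round 1: derive deriv(b,a) via R0 from parent(b,a)
round 1: derive deriv(b,b) via R0 from parent(b,b)
round 1: derive deriv(b,d) via R0 from parent(b,d)
round 1: derive deriv(c,i) via R0 from parent(c,i)
round 1: derive deriv(d,j) via R0 from parent(d,j)
round 1: derive deriv(f,f) via R0 from parent(f,f)
round 1: derive deriv(f,i) via R0 from parent(f,i)
round 1: derive deriv(f,j) via R0 from parent(f,j)
round 1: derive deriv(i,a) via R0 from parent(i,a)
round 1: derive deriv(i,b) via R0 from parent(i,b)
round 1: derive deriv(j,b) via R0 from parent(j,b)
round 1: derive deriv(j,d) via R0 from parent(j,d)
round 2: derive deriv(a,a) via R1 from deriv(a,i), blue(i,a)
round 2: derive deriv(a,b) via R1 from deriv(a,i), blue(i,b)
round 2: derive deriv(a,c) via R1 from deriv(a,f), blue(f,c)
round 2: derive deriv(a,d) via R1 from deriv(a,i), blue(i,d)
round 2: derive deriv(b,c) via R1 from deriv(b,a), blue(a,c)
round 2: derive deriv(b,f) via R1 from deriv(b,d), blue(d,f)
round 2: derive deriv(b,i) via R1 from deriv(b,d), blue(d,i)
round 2: derive deriv(c,a) via R1 from deriv(c,i), blue(i,a)
round 2: derive deriv(c,b) via R1 from deriv(c,i), blue(i,b)
round 2: derive deriv(c,d) via R1 from deriv(c,i), blue(i,d)
round 2: derive deriv(f,a) via R1 from deriv(f,i), blue(i,a)
round 2: derive deriv(f,b) via R1 from deriv(f,i), blue(i,b)
round 2: derive deriv(f,c) via R1 from deriv(f,f), blue(f,c)
round 2: derive deriv(f,d) via R1 from deriv(f,i), blue(i,d)
round 2: derive deriv(i,c) via R1 from deriv(i,a), blue(a,c)
round 2: derive deriv(i,d) via R1 from deriv(i,b), blue(b,d)
round 2: derive deriv(j,a) via R1 from deriv(j,d), blue(d,a)
round 2: derive deriv(j,f) via R1 from deriv(j,d), blue(d,f)
round 2: derive deriv(j,i) via R1 from deriv(j,d), blue(d,i)
round 3: derive deriv(c,c) via R1 from deriv(c,a), blue(a,c)
round 3: derive deriv(c,f) via R1 from deriv(c,d), blue(d,f)
round 3: derive deriv(i,f) via R1 from deriv(i,d), blue(d,f)
round 3: derive deriv(i,i) via R1 from deriv(i,c), blue(c,i)
round 3: derive deriv(j,c) via R1 from deriv(j,a), blue(a,c)

deriv(b,c)  [via R1]
  deriv(b,a)  [via R0]
    parent(b,a)  [fact]
  blue(a,c)  [fact]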